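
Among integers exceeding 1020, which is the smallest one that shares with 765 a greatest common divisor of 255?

Multiples of 255 above 1020: 255·5, 255·6, … . Need the cofactor coprime to 765/255 = 3.
Checking s = 5, 6, … the first with gcd(s, 3) = 1 is s = 5, giving 1275.

1275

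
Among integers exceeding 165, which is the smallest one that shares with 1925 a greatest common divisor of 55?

220

Multiples of 55 above 165: 55·4, 55·5, … . Need the cofactor coprime to 1925/55 = 35.
Checking s = 4, 5, … the first with gcd(s, 35) = 1 is s = 4, giving 220.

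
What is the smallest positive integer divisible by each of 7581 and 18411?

128877

gcd first: 18411 = 2·7581 + 3249; 7581 = 2·3249 + 1083; 3249 = 3·1083 + 0 → gcd = 1083
lcm = 7581·18411/gcd = 139573791/1083 = 128877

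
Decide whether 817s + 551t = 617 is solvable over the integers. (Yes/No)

No

gcd(817, 551): 817 = 1·551 + 266; 551 = 2·266 + 19; 266 = 14·19 + 0 → 19
19 does not divide 617, so a solution does not exist.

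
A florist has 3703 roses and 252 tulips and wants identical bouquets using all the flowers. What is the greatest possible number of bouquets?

3703 = 7 · 23²
252 = 2² · 3² · 7
Common: 7 = 7

7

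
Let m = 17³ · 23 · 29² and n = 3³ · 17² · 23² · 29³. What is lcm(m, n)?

max exponent per prime: 3³ · 17³ · 23² · 29³ = 1711434151431

1711434151431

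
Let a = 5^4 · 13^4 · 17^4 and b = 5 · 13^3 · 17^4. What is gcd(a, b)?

min exponent per shared prime: 5 · 13^3 · 17^4 = 917478185

917478185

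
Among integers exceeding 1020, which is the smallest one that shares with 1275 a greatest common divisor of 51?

1071

Multiples of 51 above 1020: 51·21, 51·22, … . Need the cofactor coprime to 1275/51 = 25.
Checking s = 21, 22, … the first with gcd(s, 25) = 1 is s = 21, giving 1071.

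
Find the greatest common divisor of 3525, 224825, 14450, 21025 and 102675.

25

3525 = 3 · 5² · 47; 224825 = 5² · 17 · 23²; 14450 = 2 · 5² · 17²; 21025 = 5² · 29²; 102675 = 3 · 5² · 37²
gcd takes min exponent of each prime: 5² = 25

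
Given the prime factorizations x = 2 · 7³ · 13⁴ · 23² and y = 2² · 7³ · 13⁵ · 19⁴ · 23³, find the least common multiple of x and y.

807734782481835572

max exponent per prime: 2² · 7³ · 13⁵ · 19⁴ · 23³ = 807734782481835572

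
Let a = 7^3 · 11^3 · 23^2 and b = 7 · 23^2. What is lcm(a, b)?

max exponent per prime: 7^3 · 11^3 · 23^2 = 241505957

241505957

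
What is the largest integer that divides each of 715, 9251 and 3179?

gcd(715, 9251): 9251 = 12·715 + 671; 715 = 1·671 + 44; 671 = 15·44 + 11; 44 = 4·11 + 0 → 11
gcd(11, 3179): 3179 = 289·11 + 0 → 11

11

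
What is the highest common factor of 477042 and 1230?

6

Euclid: 477042 = 387·1230 + 1032; 1230 = 1·1032 + 198; 1032 = 5·198 + 42; 198 = 4·42 + 30; 42 = 1·30 + 12; 30 = 2·12 + 6; 12 = 2·6 + 0. Last nonzero remainder: 6.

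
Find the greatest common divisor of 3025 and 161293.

Euclid: 161293 = 53·3025 + 968; 3025 = 3·968 + 121; 968 = 8·121 + 0. Last nonzero remainder: 121.

121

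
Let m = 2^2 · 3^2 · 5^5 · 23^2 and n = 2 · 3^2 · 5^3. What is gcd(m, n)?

2250

min exponent per shared prime: 2 · 3^2 · 5^3 = 2250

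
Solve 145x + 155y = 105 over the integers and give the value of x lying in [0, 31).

5

Reduce mod 155: 145x ≡ 105 (mod 155). With g = gcd(145, 155) = 5 dividing 105, divide through: 29x ≡ 21 (mod 31).
Since gcd(29, 31) = 1, x ≡ 21·(29)⁻¹ ≡ 5 (mod 31). Smallest non-negative: 5.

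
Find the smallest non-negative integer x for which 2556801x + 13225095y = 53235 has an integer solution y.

7645

Reduce mod 13225095: 2556801x ≡ 53235 (mod 13225095). With g = gcd(2556801, 13225095) = 1521 dividing 53235, divide through: 1681x ≡ 35 (mod 8695).
Since gcd(1681, 8695) = 1, x ≡ 35·(1681)⁻¹ ≡ 7645 (mod 8695). Smallest non-negative: 7645.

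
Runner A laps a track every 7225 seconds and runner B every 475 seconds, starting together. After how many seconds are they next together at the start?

137275

gcd first: 7225 = 15·475 + 100; 475 = 4·100 + 75; 100 = 1·75 + 25; 75 = 3·25 + 0 → gcd = 25
lcm = 7225·475/gcd = 3431875/25 = 137275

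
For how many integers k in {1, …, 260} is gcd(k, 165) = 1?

126

Prime factors of 165: 3, 5, 11. Count integers ≤ 260 divisible by none of them.
By inclusion–exclusion: 260 − ⌊260/3⌋ − ⌊260/5⌋ − ⌊260/11⌋ + ⌊260/15⌋ + ⌊260/33⌋ + ⌊260/55⌋ − ⌊260/165⌋ = 126.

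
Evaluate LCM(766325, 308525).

gcd first: 766325 = 2·308525 + 149275; 308525 = 2·149275 + 9975; 149275 = 14·9975 + 9625; 9975 = 1·9625 + 350; 9625 = 27·350 + 175; 350 = 2·175 + 0 → gcd = 175
lcm = 766325·308525/gcd = 236430420625/175 = 1351030975

1351030975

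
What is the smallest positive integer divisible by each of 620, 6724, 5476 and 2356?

620 = 2² · 5 · 31; 6724 = 2² · 41²; 5476 = 2² · 37²; 2356 = 2² · 19 · 31
lcm takes max exponent of each prime: 2² · 5 · 19 · 31 · 37² · 41² = 27109184420

27109184420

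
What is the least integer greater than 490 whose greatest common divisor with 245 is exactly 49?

539

gcd(x, 245) = 49 forces 49 | x; write x = 49s. Then gcd(49s, 49·5) = 49·gcd(s, 5), so need gcd(s, 5) = 1.
49s > 490 gives s ≥ 11. The least s ≥ 11 coprime to 5 is 11, so x = 49·11 = 539.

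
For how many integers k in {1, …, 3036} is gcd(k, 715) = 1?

2038

Prime factors of 715: 5, 11, 13. Count integers ≤ 3036 divisible by none of them.
By inclusion–exclusion: 3036 − ⌊3036/5⌋ − ⌊3036/11⌋ − ⌊3036/13⌋ + ⌊3036/55⌋ + ⌊3036/65⌋ + ⌊3036/143⌋ − ⌊3036/715⌋ = 2038.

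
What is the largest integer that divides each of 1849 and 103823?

1

1849 = 43²
103823 = 47³
Common: 1 = 1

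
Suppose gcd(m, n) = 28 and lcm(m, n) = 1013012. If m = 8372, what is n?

3388

m·n = gcd·lcm = 28·1013012 = 28364336, so n = 28364336/8372 = 3388.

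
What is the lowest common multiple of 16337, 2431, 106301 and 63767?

12360786581

16337 = 17 · 31²; 2431 = 11 · 13 · 17; 106301 = 13² · 17 · 37; 63767 = 11² · 17 · 31
lcm takes max exponent of each prime: 11² · 13² · 17 · 31² · 37 = 12360786581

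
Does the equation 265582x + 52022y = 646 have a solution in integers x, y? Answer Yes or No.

Yes

By Bézout, 265582x + 52022y = 646 has integer solutions iff gcd(265582, 52022) | 646.
Euclid: 265582 = 5·52022 + 5472; 52022 = 9·5472 + 2774; 5472 = 1·2774 + 2698; 2774 = 1·2698 + 76; 2698 = 35·76 + 38; 76 = 2·38 + 0. gcd = 38; 646 mod 38 = 0. Yes.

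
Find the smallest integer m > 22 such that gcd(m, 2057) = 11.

33

2057 = 11·187. Any m with gcd(m, 2057) = 11 is a multiple of 11, say 11s, with s coprime to 187.
Need s > 22/11, so s ≥ 3. First s ≥ 3 with gcd(s, 187) = 1 is s = 3. Thus m = 11·3 = 33.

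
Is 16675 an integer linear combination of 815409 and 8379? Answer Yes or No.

gcd(815409, 8379): 815409 = 97·8379 + 2646; 8379 = 3·2646 + 441; 2646 = 6·441 + 0 → 441
441 does not divide 16675, so a solution does not exist.

No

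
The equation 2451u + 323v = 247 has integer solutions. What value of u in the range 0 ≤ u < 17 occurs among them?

3

Reduce mod 323: 2451u ≡ 247 (mod 323). With g = gcd(2451, 323) = 19 dividing 247, divide through: 129u ≡ 13 (mod 17).
Since gcd(129, 17) = 1, u ≡ 13·(129)⁻¹ ≡ 3 (mod 17). Smallest non-negative: 3.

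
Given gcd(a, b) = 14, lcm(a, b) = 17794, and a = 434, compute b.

Using ab = gcd(a,b)·lcm(a,b) = 14·17794 = 249116, we get b = 249116/434 = 574.

574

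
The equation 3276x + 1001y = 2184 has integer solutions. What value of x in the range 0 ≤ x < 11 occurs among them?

gcd(3276, 1001) = 91 (Euclid: 3276 = 3·1001 + 273; 1001 = 3·273 + 182; 273 = 1·182 + 91; 182 = 2·91 + 0), and 91 | 2184.
Extended Euclid: 3276·(4) + 1001·(-13) = 91. Scale by 24: x₀ = 96.
General solution x = x₀ + 11t; reducing mod 11 gives x = 8 (and y = -24).

8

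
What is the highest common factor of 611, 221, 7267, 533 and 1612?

13

gcd(611, 221): 611 = 2·221 + 169; 221 = 1·169 + 52; 169 = 3·52 + 13; 52 = 4·13 + 0 → 13
gcd(13, 7267): 7267 = 559·13 + 0 → 13
gcd(13, 533): 533 = 41·13 + 0 → 13
gcd(13, 1612): 1612 = 124·13 + 0 → 13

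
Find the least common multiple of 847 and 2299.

16093

gcd first: 2299 = 2·847 + 605; 847 = 1·605 + 242; 605 = 2·242 + 121; 242 = 2·121 + 0 → gcd = 121
lcm = 847·2299/gcd = 1947253/121 = 16093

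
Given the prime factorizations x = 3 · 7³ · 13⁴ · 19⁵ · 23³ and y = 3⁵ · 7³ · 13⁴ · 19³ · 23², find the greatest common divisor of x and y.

106636346921559

min exponent per shared prime: 3 · 7³ · 13⁴ · 19³ · 23² = 106636346921559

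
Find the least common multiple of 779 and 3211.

131651

779 = 19 · 41; 3211 = 13² · 19
max exponents: 13² · 19 · 41 = 131651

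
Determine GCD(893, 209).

19

Euclid: 893 = 4·209 + 57; 209 = 3·57 + 38; 57 = 1·38 + 19; 38 = 2·19 + 0. Last nonzero remainder: 19.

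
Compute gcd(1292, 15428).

76

Euclid: 15428 = 11·1292 + 1216; 1292 = 1·1216 + 76; 1216 = 16·76 + 0. Last nonzero remainder: 76.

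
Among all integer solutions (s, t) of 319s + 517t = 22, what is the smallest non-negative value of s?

Euclid: 517 = 1·319 + 198; 319 = 1·198 + 121; 198 = 1·121 + 77; 121 = 1·77 + 44; 77 = 1·44 + 33; 44 = 1·33 + 11; 33 = 3·11 + 0 → gcd = 11; 22 = 11·2.
Back-substitution yields 319·(13) + 517·(-8) = 11, so one solution is s = 13·2 = 26, t = -8·2 = -16.
Solutions in s differ by 517/11 = 47; the one in [0, 47) is 26 mod 47 = 26.

26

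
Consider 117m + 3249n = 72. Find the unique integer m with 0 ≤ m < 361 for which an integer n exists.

195

gcd(117, 3249) = 9 (Euclid: 3249 = 27·117 + 90; 117 = 1·90 + 27; 90 = 3·27 + 9; 27 = 3·9 + 0), and 9 | 72.
Extended Euclid: 117·(-111) + 3249·(4) = 9. Scale by 8: m₀ = -888.
General solution m = m₀ + 361t; reducing mod 361 gives m = 195 (and n = -7).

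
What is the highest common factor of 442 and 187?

442 = 2 · 13 · 17
187 = 11 · 17
Common: 17 = 17

17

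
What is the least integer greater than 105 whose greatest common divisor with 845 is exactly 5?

110

Multiples of 5 above 105: 5·22, 5·23, … . Need the cofactor coprime to 845/5 = 169.
Checking s = 22, 23, … the first with gcd(s, 169) = 1 is s = 22, giving 110.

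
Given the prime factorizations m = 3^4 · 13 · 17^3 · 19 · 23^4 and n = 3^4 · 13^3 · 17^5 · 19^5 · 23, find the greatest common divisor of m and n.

min exponent per shared prime: 3^4 · 13 · 17^3 · 19 · 23 = 2260770993

2260770993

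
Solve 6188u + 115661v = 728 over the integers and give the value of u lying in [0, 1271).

673

Euclid: 115661 = 18·6188 + 4277; 6188 = 1·4277 + 1911; 4277 = 2·1911 + 455; 1911 = 4·455 + 91; 455 = 5·91 + 0 → gcd = 91; 728 = 91·8.
Back-substitution yields 6188·(243) + 115661·(-13) = 91, so one solution is u = 243·8 = 1944, v = -13·8 = -104.
Solutions in u differ by 115661/91 = 1271; the one in [0, 1271) is 1944 mod 1271 = 673.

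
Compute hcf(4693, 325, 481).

gcd(4693, 325): 4693 = 14·325 + 143; 325 = 2·143 + 39; 143 = 3·39 + 26; 39 = 1·26 + 13; 26 = 2·13 + 0 → 13
gcd(13, 481): 481 = 37·13 + 0 → 13

13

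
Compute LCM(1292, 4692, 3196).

4189956

lcm(1292, 4692) = 1292·4692/gcd = 6062064/68 = 89148
lcm(89148, 3196) = 89148·3196/gcd = 284917008/68 = 4189956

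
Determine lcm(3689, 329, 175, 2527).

1564781575

lcm(3689, 329) = 3689·329/gcd = 1213681/7 = 173383
lcm(173383, 175) = 173383·175/gcd = 30342025/7 = 4334575
lcm(4334575, 2527) = 4334575·2527/gcd = 10953471025/7 = 1564781575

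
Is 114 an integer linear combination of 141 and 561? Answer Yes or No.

Yes

By Bézout, 141p − 561q = 114 has integer solutions iff gcd(141, 561) | 114.
Euclid: 561 = 3·141 + 138; 141 = 1·138 + 3; 138 = 46·3 + 0. gcd = 3; 114 mod 3 = 0. Yes.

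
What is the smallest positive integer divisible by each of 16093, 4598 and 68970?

482790

16093 = 7 · 11² · 19; 4598 = 2 · 11² · 19; 68970 = 2 · 3 · 5 · 11² · 19
lcm takes max exponent of each prime: 2 · 3 · 5 · 7 · 11² · 19 = 482790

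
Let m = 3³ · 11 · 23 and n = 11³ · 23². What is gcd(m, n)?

min exponent per shared prime: 11 · 23 = 253

253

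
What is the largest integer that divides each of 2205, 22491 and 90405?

gcd(2205, 22491): 22491 = 10·2205 + 441; 2205 = 5·441 + 0 → 441
gcd(441, 90405): 90405 = 205·441 + 0 → 441

441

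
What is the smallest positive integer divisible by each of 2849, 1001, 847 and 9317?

2849 = 7 · 11 · 37; 1001 = 7 · 11 · 13; 847 = 7 · 11²; 9317 = 7 · 11³
lcm takes max exponent of each prime: 7 · 11³ · 13 · 37 = 4481477

4481477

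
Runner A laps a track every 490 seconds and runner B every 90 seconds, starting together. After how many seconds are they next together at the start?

gcd first: 490 = 5·90 + 40; 90 = 2·40 + 10; 40 = 4·10 + 0 → gcd = 10
lcm = 490·90/gcd = 44100/10 = 4410

4410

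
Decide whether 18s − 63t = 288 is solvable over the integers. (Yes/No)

gcd(18, 63): 63 = 3·18 + 9; 18 = 2·9 + 0 → 9
9 divides 288, so a solution exists.

Yes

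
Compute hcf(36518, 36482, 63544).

36518 = 2 · 19 · 31²; 36482 = 2 · 17 · 29 · 37; 63544 = 2³ · 13² · 47
gcd takes min exponent of each prime: 2 = 2

2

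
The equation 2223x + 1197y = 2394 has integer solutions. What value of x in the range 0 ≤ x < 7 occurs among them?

0

gcd(2223, 1197) = 171 (Euclid: 2223 = 1·1197 + 1026; 1197 = 1·1026 + 171; 1026 = 6·171 + 0), and 171 | 2394.
Extended Euclid: 2223·(-1) + 1197·(2) = 171. Scale by 14: x₀ = -14.
General solution x = x₀ + 7t; reducing mod 7 gives x = 0 (and y = 2).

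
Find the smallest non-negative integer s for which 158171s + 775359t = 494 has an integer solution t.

gcd(158171, 775359) = 13 (Euclid: 775359 = 4·158171 + 142675; 158171 = 1·142675 + 15496; 142675 = 9·15496 + 3211; 15496 = 4·3211 + 2652; 3211 = 1·2652 + 559; 2652 = 4·559 + 416; 559 = 1·416 + 143; 416 = 2·143 + 130; 143 = 1·130 + 13; 130 = 10·13 + 0), and 13 | 494.
Extended Euclid: 158171·(-5554) + 775359·(1133) = 13. Scale by 38: s₀ = -211052.
General solution s = s₀ + 59643k; reducing mod 59643 gives s = 27520 (and t = -5614).

27520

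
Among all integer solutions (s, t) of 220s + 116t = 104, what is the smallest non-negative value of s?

1

gcd(220, 116) = 4 (Euclid: 220 = 1·116 + 104; 116 = 1·104 + 12; 104 = 8·12 + 8; 12 = 1·8 + 4; 8 = 2·4 + 0), and 4 | 104.
Extended Euclid: 220·(-10) + 116·(19) = 4. Scale by 26: s₀ = -260.
General solution s = s₀ + 29k; reducing mod 29 gives s = 1 (and t = -1).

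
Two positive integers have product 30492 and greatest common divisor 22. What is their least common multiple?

gcd·lcm = product, so lcm = 30492/22 = 1386.

1386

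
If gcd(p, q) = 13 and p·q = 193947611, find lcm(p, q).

14919047

gcd·lcm = product, so lcm = 193947611/13 = 14919047.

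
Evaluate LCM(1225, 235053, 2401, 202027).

lcm(1225, 235053) = 1225·235053/gcd = 287939925/49 = 5876325
lcm(5876325, 2401) = 5876325·2401/gcd = 14109056325/49 = 287939925
lcm(287939925, 202027) = 287939925·202027/gcd = 58171639227975/343 = 169596615825

169596615825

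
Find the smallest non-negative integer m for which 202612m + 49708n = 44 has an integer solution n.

Reduce mod 49708: 202612m ≡ 44 (mod 49708). With g = gcd(202612, 49708) = 4 dividing 44, divide through: 50653m ≡ 11 (mod 12427).
Since gcd(50653, 12427) = 1, m ≡ 11·(50653)⁻¹ ≡ 9363 (mod 12427). Smallest non-negative: 9363.

9363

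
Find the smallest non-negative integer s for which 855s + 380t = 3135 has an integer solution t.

gcd(855, 380) = 95 (Euclid: 855 = 2·380 + 95; 380 = 4·95 + 0), and 95 | 3135.
Extended Euclid: 855·(1) + 380·(-2) = 95. Scale by 33: s₀ = 33.
General solution s = s₀ + 4k; reducing mod 4 gives s = 1 (and t = 6).

1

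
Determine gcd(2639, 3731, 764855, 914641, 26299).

91

2639 = 7 · 13 · 29; 3731 = 7 · 13 · 41; 764855 = 5 · 7 · 13 · 41²; 914641 = 7 · 13 · 19 · 23²; 26299 = 7 · 13 · 17²
gcd takes min exponent of each prime: 7 · 13 = 91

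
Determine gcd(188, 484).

Euclid: 484 = 2·188 + 108; 188 = 1·108 + 80; 108 = 1·80 + 28; 80 = 2·28 + 24; 28 = 1·24 + 4; 24 = 6·4 + 0. Last nonzero remainder: 4.

4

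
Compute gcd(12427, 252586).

289

12427 = 17² · 43
252586 = 2 · 17² · 19 · 23
Common: 17² = 289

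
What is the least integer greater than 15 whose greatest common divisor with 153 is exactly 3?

Multiples of 3 above 15: 3·6, 3·7, … . Need the cofactor coprime to 153/3 = 51.
Checking s = 6, 7, … the first with gcd(s, 51) = 1 is s = 7, giving 21.

21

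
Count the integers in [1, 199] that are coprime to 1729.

1729 = 7·13·19. Inclusion–exclusion on these primes:
199 − ⌊199/7⌋ − ⌊199/13⌋ − ⌊199/19⌋ + ⌊199/91⌋ + ⌊199/133⌋ + ⌊199/247⌋ − ⌊199/1729⌋ = 149

149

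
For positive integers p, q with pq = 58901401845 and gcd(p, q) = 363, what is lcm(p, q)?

Since gcd(p,q)·lcm(p,q) = pq, lcm = 58901401845/363 = 162262815.

162262815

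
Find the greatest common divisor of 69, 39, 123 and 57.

69 = 3 · 23; 39 = 3 · 13; 123 = 3 · 41; 57 = 3 · 19
gcd takes min exponent of each prime: 3 = 3

3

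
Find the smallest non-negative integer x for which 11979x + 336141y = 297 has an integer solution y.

34571

Euclid: 336141 = 28·11979 + 729; 11979 = 16·729 + 315; 729 = 2·315 + 99; 315 = 3·99 + 18; 99 = 5·18 + 9; 18 = 2·9 + 0 → gcd = 9; 297 = 9·33.
Back-substitution yields 11979·(-17061) + 336141·(608) = 9, so one solution is x = -17061·33 = -563013, y = 608·33 = 20064.
Solutions in x differ by 336141/9 = 37349; the one in [0, 37349) is -563013 mod 37349 = 34571.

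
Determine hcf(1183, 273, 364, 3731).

91

1183 = 7 · 13²; 273 = 3 · 7 · 13; 364 = 2² · 7 · 13; 3731 = 7 · 13 · 41
gcd takes min exponent of each prime: 7 · 13 = 91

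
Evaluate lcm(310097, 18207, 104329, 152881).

310097 = 17² · 29 · 37; 18207 = 3² · 7 · 17²; 104329 = 17² · 19²; 152881 = 17² · 23²
lcm takes max exponent of each prime: 3² · 7 · 17² · 19² · 23² · 29 · 37 = 3730791581559

3730791581559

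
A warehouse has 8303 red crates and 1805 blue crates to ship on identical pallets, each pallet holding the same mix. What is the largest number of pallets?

Euclid: 8303 = 4·1805 + 1083; 1805 = 1·1083 + 722; 1083 = 1·722 + 361; 722 = 2·361 + 0. Last nonzero remainder: 361.

361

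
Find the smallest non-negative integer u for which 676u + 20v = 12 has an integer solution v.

Euclid: 676 = 33·20 + 16; 20 = 1·16 + 4; 16 = 4·4 + 0 → gcd = 4; 12 = 4·3.
Back-substitution yields 676·(-1) + 20·(34) = 4, so one solution is u = -1·3 = -3, v = 34·3 = 102.
Solutions in u differ by 20/4 = 5; the one in [0, 5) is -3 mod 5 = 2.

2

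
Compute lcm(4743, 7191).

222921

gcd first: 7191 = 1·4743 + 2448; 4743 = 1·2448 + 2295; 2448 = 1·2295 + 153; 2295 = 15·153 + 0 → gcd = 153
lcm = 4743·7191/gcd = 34106913/153 = 222921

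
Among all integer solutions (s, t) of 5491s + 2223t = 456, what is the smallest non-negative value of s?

Euclid: 5491 = 2·2223 + 1045; 2223 = 2·1045 + 133; 1045 = 7·133 + 114; 133 = 1·114 + 19; 114 = 6·19 + 0 → gcd = 19; 456 = 19·24.
Back-substitution yields 5491·(-17) + 2223·(42) = 19, so one solution is s = -17·24 = -408, t = 42·24 = 1008.
Solutions in s differ by 2223/19 = 117; the one in [0, 117) is -408 mod 117 = 60.

60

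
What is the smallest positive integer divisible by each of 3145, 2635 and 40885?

3145 = 5 · 17 · 37; 2635 = 5 · 17 · 31; 40885 = 5 · 13 · 17 · 37
lcm takes max exponent of each prime: 5 · 13 · 17 · 31 · 37 = 1267435

1267435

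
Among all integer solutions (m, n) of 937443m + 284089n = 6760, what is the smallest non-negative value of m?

Euclid: 937443 = 3·284089 + 85176; 284089 = 3·85176 + 28561; 85176 = 2·28561 + 28054; 28561 = 1·28054 + 507; 28054 = 55·507 + 169; 507 = 3·169 + 0 → gcd = 169; 6760 = 169·40.
Back-substitution yields 937443·(557) + 284089·(-1838) = 169, so one solution is m = 557·40 = 22280, n = -1838·40 = -73520.
Solutions in m differ by 284089/169 = 1681; the one in [0, 1681) is 22280 mod 1681 = 427.

427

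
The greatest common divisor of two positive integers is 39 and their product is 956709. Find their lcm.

24531

Since gcd(p,q)·lcm(p,q) = pq, lcm = 956709/39 = 24531.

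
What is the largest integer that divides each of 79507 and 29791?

Euclid: 79507 = 2·29791 + 19925; 29791 = 1·19925 + 9866; 19925 = 2·9866 + 193; 9866 = 51·193 + 23; 193 = 8·23 + 9; 23 = 2·9 + 5; 9 = 1·5 + 4; 5 = 1·4 + 1; 4 = 4·1 + 0. Last nonzero remainder: 1.

1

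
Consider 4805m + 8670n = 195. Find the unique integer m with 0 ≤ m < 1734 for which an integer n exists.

231

Euclid: 8670 = 1·4805 + 3865; 4805 = 1·3865 + 940; 3865 = 4·940 + 105; 940 = 8·105 + 100; 105 = 1·100 + 5; 100 = 20·5 + 0 → gcd = 5; 195 = 5·39.
Back-substitution yields 4805·(-83) + 8670·(46) = 5, so one solution is m = -83·39 = -3237, n = 46·39 = 1794.
Solutions in m differ by 8670/5 = 1734; the one in [0, 1734) is -3237 mod 1734 = 231.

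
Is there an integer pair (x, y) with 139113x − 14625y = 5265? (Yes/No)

By Bézout, 139113x − 14625y = 5265 has integer solutions iff gcd(139113, 14625) | 5265.
Euclid: 139113 = 9·14625 + 7488; 14625 = 1·7488 + 7137; 7488 = 1·7137 + 351; 7137 = 20·351 + 117; 351 = 3·117 + 0. gcd = 117; 5265 mod 117 = 0. Yes.

Yes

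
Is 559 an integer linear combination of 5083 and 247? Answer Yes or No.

gcd(5083, 247): 5083 = 20·247 + 143; 247 = 1·143 + 104; 143 = 1·104 + 39; 104 = 2·39 + 26; 39 = 1·26 + 13; 26 = 2·13 + 0 → 13
13 divides 559, so a solution exists.

Yes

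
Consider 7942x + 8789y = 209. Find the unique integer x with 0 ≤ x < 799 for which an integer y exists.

Euclid: 8789 = 1·7942 + 847; 7942 = 9·847 + 319; 847 = 2·319 + 209; 319 = 1·209 + 110; 209 = 1·110 + 99; 110 = 1·99 + 11; 99 = 9·11 + 0 → gcd = 11; 209 = 11·19.
Back-substitution yields 7942·(83) + 8789·(-75) = 11, so one solution is x = 83·19 = 1577, y = -75·19 = -1425.
Solutions in x differ by 8789/11 = 799; the one in [0, 799) is 1577 mod 799 = 778.

778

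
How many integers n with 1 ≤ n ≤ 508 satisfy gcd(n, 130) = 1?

187

Prime factors of 130: 2, 5, 13. Count integers ≤ 508 divisible by none of them.
By inclusion–exclusion: 508 − ⌊508/2⌋ − ⌊508/5⌋ − ⌊508/13⌋ + ⌊508/10⌋ + ⌊508/26⌋ + ⌊508/65⌋ − ⌊508/130⌋ = 187.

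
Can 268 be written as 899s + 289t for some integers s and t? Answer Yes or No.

Yes

By Bézout, 899s + 289t = 268 has integer solutions iff gcd(899, 289) | 268.
Euclid: 899 = 3·289 + 32; 289 = 9·32 + 1; 32 = 32·1 + 0. gcd = 1; 268 mod 1 = 0. Yes.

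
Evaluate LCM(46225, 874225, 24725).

37178166575

46225 = 5² · 43²; 874225 = 5² · 11² · 17²; 24725 = 5² · 23 · 43
lcm takes max exponent of each prime: 5² · 11² · 17² · 23 · 43² = 37178166575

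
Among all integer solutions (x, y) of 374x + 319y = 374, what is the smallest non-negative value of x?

1

Euclid: 374 = 1·319 + 55; 319 = 5·55 + 44; 55 = 1·44 + 11; 44 = 4·11 + 0 → gcd = 11; 374 = 11·34.
Back-substitution yields 374·(6) + 319·(-7) = 11, so one solution is x = 6·34 = 204, y = -7·34 = -238.
Solutions in x differ by 319/11 = 29; the one in [0, 29) is 204 mod 29 = 1.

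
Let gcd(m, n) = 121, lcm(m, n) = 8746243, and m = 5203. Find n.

203401

Using mn = gcd(m,n)·lcm(m,n) = 121·8746243 = 1058295403, we get n = 1058295403/5203 = 203401.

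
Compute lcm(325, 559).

325 = 5² · 13; 559 = 13 · 43
max exponents: 5² · 13 · 43 = 13975

13975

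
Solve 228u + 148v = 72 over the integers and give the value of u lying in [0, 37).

Reduce mod 148: 228u ≡ 72 (mod 148). With g = gcd(228, 148) = 4 dividing 72, divide through: 57u ≡ 18 (mod 37).
Since gcd(57, 37) = 1, u ≡ 18·(57)⁻¹ ≡ 12 (mod 37). Smallest non-negative: 12.

12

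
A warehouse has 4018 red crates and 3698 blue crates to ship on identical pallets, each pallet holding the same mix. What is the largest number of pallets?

Euclid: 4018 = 1·3698 + 320; 3698 = 11·320 + 178; 320 = 1·178 + 142; 178 = 1·142 + 36; 142 = 3·36 + 34; 36 = 1·34 + 2; 34 = 17·2 + 0. Last nonzero remainder: 2.

2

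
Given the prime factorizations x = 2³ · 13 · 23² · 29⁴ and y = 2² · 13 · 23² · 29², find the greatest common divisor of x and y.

23134228

min exponent per shared prime: 2² · 13 · 23² · 29² = 23134228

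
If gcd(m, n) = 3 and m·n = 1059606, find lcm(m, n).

353202

For any two positive integers, gcd × lcm equals their product. Hence lcm = 1059606 / 3 = 353202.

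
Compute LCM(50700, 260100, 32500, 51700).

568142932500

lcm(50700, 260100) = 50700·260100/gcd = 13187070000/300 = 43956900
lcm(43956900, 32500) = 43956900·32500/gcd = 1428599250000/1300 = 1098922500
lcm(1098922500, 51700) = 1098922500·51700/gcd = 56814293250000/100 = 568142932500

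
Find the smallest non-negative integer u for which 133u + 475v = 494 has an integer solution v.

Euclid: 475 = 3·133 + 76; 133 = 1·76 + 57; 76 = 1·57 + 19; 57 = 3·19 + 0 → gcd = 19; 494 = 19·26.
Back-substitution yields 133·(-7) + 475·(2) = 19, so one solution is u = -7·26 = -182, v = 2·26 = 52.
Solutions in u differ by 475/19 = 25; the one in [0, 25) is -182 mod 25 = 18.

18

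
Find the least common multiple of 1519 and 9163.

gcd first: 9163 = 6·1519 + 49; 1519 = 31·49 + 0 → gcd = 49
lcm = 1519·9163/gcd = 13918597/49 = 284053

284053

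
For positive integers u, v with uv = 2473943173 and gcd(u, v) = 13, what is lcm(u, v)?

190303321

For any two positive integers, gcd × lcm equals their product. Hence lcm = 2473943173 / 13 = 190303321.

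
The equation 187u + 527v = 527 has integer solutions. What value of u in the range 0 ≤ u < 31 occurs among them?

0

Euclid: 527 = 2·187 + 153; 187 = 1·153 + 34; 153 = 4·34 + 17; 34 = 2·17 + 0 → gcd = 17; 527 = 17·31.
Back-substitution yields 187·(-14) + 527·(5) = 17, so one solution is u = -14·31 = -434, v = 5·31 = 155.
Solutions in u differ by 527/17 = 31; the one in [0, 31) is -434 mod 31 = 0.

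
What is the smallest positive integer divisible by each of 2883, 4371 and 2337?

2883 = 3 · 31²; 4371 = 3 · 31 · 47; 2337 = 3 · 19 · 41
lcm takes max exponent of each prime: 3 · 19 · 31² · 41 · 47 = 105555279

105555279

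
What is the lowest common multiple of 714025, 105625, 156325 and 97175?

lcm(714025, 105625) = 714025·105625/gcd = 75418890625/4225 = 17850625
lcm(17850625, 156325) = 17850625·156325/gcd = 2790498953125/4225 = 660473125
lcm(660473125, 97175) = 660473125·97175/gcd = 64181475921875/4225 = 15190881875

15190881875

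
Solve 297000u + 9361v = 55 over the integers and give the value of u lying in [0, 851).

Euclid: 297000 = 31·9361 + 6809; 9361 = 1·6809 + 2552; 6809 = 2·2552 + 1705; 2552 = 1·1705 + 847; 1705 = 2·847 + 11; 847 = 77·11 + 0 → gcd = 11; 55 = 11·5.
Back-substitution yields 297000·(11) + 9361·(-349) = 11, so one solution is u = 11·5 = 55, v = -349·5 = -1745.
Solutions in u differ by 9361/11 = 851; the one in [0, 851) is 55 mod 851 = 55.

55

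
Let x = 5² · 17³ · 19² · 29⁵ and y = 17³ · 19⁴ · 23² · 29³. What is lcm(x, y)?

173678811343431198325

max exponent per prime: 5² · 17³ · 19⁴ · 23² · 29⁵ = 173678811343431198325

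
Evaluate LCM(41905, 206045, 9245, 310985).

41905 = 5 · 17² · 29; 206045 = 5 · 7² · 29²; 9245 = 5 · 43²; 310985 = 5 · 37 · 41²
lcm takes max exponent of each prime: 5 · 7² · 17² · 29² · 37 · 41² · 43² = 6848039734402265

6848039734402265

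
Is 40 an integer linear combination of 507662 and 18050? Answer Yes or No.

Yes

By Bézout, 507662x + 18050y = 40 has integer solutions iff gcd(507662, 18050) | 40.
Euclid: 507662 = 28·18050 + 2262; 18050 = 7·2262 + 2216; 2262 = 1·2216 + 46; 2216 = 48·46 + 8; 46 = 5·8 + 6; 8 = 1·6 + 2; 6 = 3·2 + 0. gcd = 2; 40 mod 2 = 0. Yes.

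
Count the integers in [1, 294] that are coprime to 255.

255 = 3·5·17. Inclusion–exclusion on these primes:
294 − ⌊294/3⌋ − ⌊294/5⌋ − ⌊294/17⌋ + ⌊294/15⌋ + ⌊294/51⌋ + ⌊294/85⌋ − ⌊294/255⌋ = 147

147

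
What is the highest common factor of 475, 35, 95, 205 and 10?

5

475 = 5² · 19; 35 = 5 · 7; 95 = 5 · 19; 205 = 5 · 41; 10 = 2 · 5
gcd takes min exponent of each prime: 5 = 5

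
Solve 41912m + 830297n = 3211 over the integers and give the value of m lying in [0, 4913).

1367

Euclid: 830297 = 19·41912 + 33969; 41912 = 1·33969 + 7943; 33969 = 4·7943 + 2197; 7943 = 3·2197 + 1352; 2197 = 1·1352 + 845; 1352 = 1·845 + 507; 845 = 1·507 + 338; 507 = 1·338 + 169; 338 = 2·169 + 0 → gcd = 169; 3211 = 169·19.
Back-substitution yields 41912·(1882) + 830297·(-95) = 169, so one solution is m = 1882·19 = 35758, n = -95·19 = -1805.
Solutions in m differ by 830297/169 = 4913; the one in [0, 4913) is 35758 mod 4913 = 1367.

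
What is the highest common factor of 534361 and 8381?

534361 = 17² · 43²
8381 = 17² · 29
Common: 17² = 289

289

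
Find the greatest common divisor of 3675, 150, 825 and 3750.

gcd(3675, 150): 3675 = 24·150 + 75; 150 = 2·75 + 0 → 75
gcd(75, 825): 825 = 11·75 + 0 → 75
gcd(75, 3750): 3750 = 50·75 + 0 → 75

75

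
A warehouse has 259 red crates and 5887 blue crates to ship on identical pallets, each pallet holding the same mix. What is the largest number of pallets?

259 = 7 · 37
5887 = 7 · 29²
Common: 7 = 7

7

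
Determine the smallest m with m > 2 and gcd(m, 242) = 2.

Multiples of 2 above 2: 2·2, 2·3, … . Need the cofactor coprime to 242/2 = 121.
Checking s = 2, 3, … the first with gcd(s, 121) = 1 is s = 2, giving 4.

4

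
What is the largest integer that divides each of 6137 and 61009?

361

Euclid: 61009 = 9·6137 + 5776; 6137 = 1·5776 + 361; 5776 = 16·361 + 0. Last nonzero remainder: 361.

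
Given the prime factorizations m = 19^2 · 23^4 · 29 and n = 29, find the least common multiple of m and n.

2929655429

max exponent per prime: 19^2 · 23^4 · 29 = 2929655429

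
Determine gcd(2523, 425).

1

2523 = 3 · 29²
425 = 5² · 17
Common: 1 = 1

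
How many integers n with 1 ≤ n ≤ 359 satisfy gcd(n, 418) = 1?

156

418 = 2·11·19. Inclusion–exclusion on these primes:
359 − ⌊359/2⌋ − ⌊359/11⌋ − ⌊359/19⌋ + ⌊359/22⌋ + ⌊359/38⌋ + ⌊359/209⌋ − ⌊359/418⌋ = 156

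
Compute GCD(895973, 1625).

Euclid: 895973 = 551·1625 + 598; 1625 = 2·598 + 429; 598 = 1·429 + 169; 429 = 2·169 + 91; 169 = 1·91 + 78; 91 = 1·78 + 13; 78 = 6·13 + 0. Last nonzero remainder: 13.

13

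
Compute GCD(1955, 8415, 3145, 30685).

85

1955 = 5 · 17 · 23; 8415 = 3² · 5 · 11 · 17; 3145 = 5 · 17 · 37; 30685 = 5 · 17 · 19²
gcd takes min exponent of each prime: 5 · 17 = 85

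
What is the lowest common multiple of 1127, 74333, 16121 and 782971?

8987832941969

1127 = 7² · 23; 74333 = 7² · 37 · 41; 16121 = 7³ · 47; 782971 = 7² · 19 · 29²
lcm takes max exponent of each prime: 7³ · 19 · 23 · 29² · 37 · 41 · 47 = 8987832941969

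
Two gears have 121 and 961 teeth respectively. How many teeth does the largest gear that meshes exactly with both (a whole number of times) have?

Euclid: 961 = 7·121 + 114; 121 = 1·114 + 7; 114 = 16·7 + 2; 7 = 3·2 + 1; 2 = 2·1 + 0. Last nonzero remainder: 1.

1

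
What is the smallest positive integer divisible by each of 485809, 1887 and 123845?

485809 = 17² · 41²; 1887 = 3 · 17 · 37; 123845 = 5 · 17 · 31 · 47
lcm takes max exponent of each prime: 3 · 5 · 17² · 31 · 37 · 41² · 47 = 392842160715

392842160715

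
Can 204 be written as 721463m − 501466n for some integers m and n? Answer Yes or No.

Yes

gcd(721463, 501466): 721463 = 1·501466 + 219997; 501466 = 2·219997 + 61472; 219997 = 3·61472 + 35581; 61472 = 1·35581 + 25891; 35581 = 1·25891 + 9690; 25891 = 2·9690 + 6511; 9690 = 1·6511 + 3179; 6511 = 2·3179 + 153; 3179 = 20·153 + 119; 153 = 1·119 + 34; 119 = 3·34 + 17; 34 = 2·17 + 0 → 17
17 divides 204, so a solution exists.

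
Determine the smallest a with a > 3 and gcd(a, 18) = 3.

15

Multiples of 3 above 3: 3·2, 3·3, … . Need the cofactor coprime to 18/3 = 6.
Checking s = 2, 3, … the first with gcd(s, 6) = 1 is s = 5, giving 15.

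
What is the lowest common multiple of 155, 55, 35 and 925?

155 = 5 · 31; 55 = 5 · 11; 35 = 5 · 7; 925 = 5² · 37
lcm takes max exponent of each prime: 5² · 7 · 11 · 31 · 37 = 2207975

2207975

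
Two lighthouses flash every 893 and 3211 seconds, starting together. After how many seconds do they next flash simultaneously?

150917

893 = 19 · 47; 3211 = 13² · 19
max exponents: 13² · 19 · 47 = 150917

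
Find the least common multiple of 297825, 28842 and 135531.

lcm(297825, 28842) = 297825·28842/gcd = 8589868650/627 = 13699950
lcm(13699950, 135531) = 13699950·135531/gcd = 1856767923450/33 = 56265694650

56265694650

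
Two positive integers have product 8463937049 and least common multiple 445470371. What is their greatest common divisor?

From gcd × lcm = pq: gcd = 8463937049 / 445470371 = 19.

19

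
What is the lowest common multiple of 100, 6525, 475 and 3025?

100 = 2² · 5²; 6525 = 3² · 5² · 29; 475 = 5² · 19; 3025 = 5² · 11²
lcm takes max exponent of each prime: 2² · 3² · 5² · 11² · 19 · 29 = 60003900

60003900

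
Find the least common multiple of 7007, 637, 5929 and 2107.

3314311

lcm(7007, 637) = 7007·637/gcd = 4463459/637 = 7007
lcm(7007, 5929) = 7007·5929/gcd = 41544503/539 = 77077
lcm(77077, 2107) = 77077·2107/gcd = 162401239/49 = 3314311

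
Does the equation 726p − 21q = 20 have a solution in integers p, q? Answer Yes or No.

By Bézout, 726p − 21q = 20 has integer solutions iff gcd(726, 21) | 20.
Euclid: 726 = 34·21 + 12; 21 = 1·12 + 9; 12 = 1·9 + 3; 9 = 3·3 + 0. gcd = 3; 20 mod 3 = 2. No.

No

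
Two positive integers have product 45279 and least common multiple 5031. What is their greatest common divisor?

9

From gcd × lcm = pq: gcd = 45279 / 5031 = 9.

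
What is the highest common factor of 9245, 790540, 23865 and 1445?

5

9245 = 5 · 43²; 790540 = 2² · 5 · 29² · 47; 23865 = 3 · 5 · 37 · 43; 1445 = 5 · 17²
gcd takes min exponent of each prime: 5 = 5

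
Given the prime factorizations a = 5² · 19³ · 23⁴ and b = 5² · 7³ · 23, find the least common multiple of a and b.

max exponent per prime: 5² · 7³ · 19³ · 23⁴ = 16459107267925

16459107267925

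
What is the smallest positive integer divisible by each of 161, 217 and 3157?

lcm(161, 217) = 161·217/gcd = 34937/7 = 4991
lcm(4991, 3157) = 4991·3157/gcd = 15756587/7 = 2250941

2250941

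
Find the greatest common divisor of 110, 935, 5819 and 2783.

11

gcd(110, 935): 935 = 8·110 + 55; 110 = 2·55 + 0 → 55
gcd(55, 5819): 5819 = 105·55 + 44; 55 = 1·44 + 11; 44 = 4·11 + 0 → 11
gcd(11, 2783): 2783 = 253·11 + 0 → 11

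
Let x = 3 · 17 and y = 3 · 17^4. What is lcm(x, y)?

250563

max exponent per prime: 3 · 17^4 = 250563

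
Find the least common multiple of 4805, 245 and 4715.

222024635

4805 = 5 · 31²; 245 = 5 · 7²; 4715 = 5 · 23 · 41
lcm takes max exponent of each prime: 5 · 7² · 23 · 31² · 41 = 222024635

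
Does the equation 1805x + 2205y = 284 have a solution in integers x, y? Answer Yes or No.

By Bézout, 1805x + 2205y = 284 has integer solutions iff gcd(1805, 2205) | 284.
Euclid: 2205 = 1·1805 + 400; 1805 = 4·400 + 205; 400 = 1·205 + 195; 205 = 1·195 + 10; 195 = 19·10 + 5; 10 = 2·5 + 0. gcd = 5; 284 mod 5 = 4. No.

No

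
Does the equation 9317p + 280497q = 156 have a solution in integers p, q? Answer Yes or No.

gcd(9317, 280497): 280497 = 30·9317 + 987; 9317 = 9·987 + 434; 987 = 2·434 + 119; 434 = 3·119 + 77; 119 = 1·77 + 42; 77 = 1·42 + 35; 42 = 1·35 + 7; 35 = 5·7 + 0 → 7
7 does not divide 156, so a solution does not exist.

No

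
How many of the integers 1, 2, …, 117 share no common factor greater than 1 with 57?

74

57 = 3·19. Inclusion–exclusion on these primes:
117 − ⌊117/3⌋ − ⌊117/19⌋ + ⌊117/57⌋ = 74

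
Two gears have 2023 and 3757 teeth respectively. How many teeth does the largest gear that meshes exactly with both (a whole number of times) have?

289

2023 = 7 · 17²
3757 = 13 · 17²
Common: 17² = 289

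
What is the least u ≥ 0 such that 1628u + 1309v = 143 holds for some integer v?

Reduce mod 1309: 1628u ≡ 143 (mod 1309). With g = gcd(1628, 1309) = 11 dividing 143, divide through: 148u ≡ 13 (mod 119).
Since gcd(148, 119) = 1, u ≡ 13·(148)⁻¹ ≡ 62 (mod 119). Smallest non-negative: 62.

62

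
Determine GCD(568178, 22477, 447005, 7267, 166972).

169

gcd(568178, 22477): 568178 = 25·22477 + 6253; 22477 = 3·6253 + 3718; 6253 = 1·3718 + 2535; 3718 = 1·2535 + 1183; 2535 = 2·1183 + 169; 1183 = 7·169 + 0 → 169
gcd(169, 447005): 447005 = 2645·169 + 0 → 169
gcd(169, 7267): 7267 = 43·169 + 0 → 169
gcd(169, 166972): 166972 = 988·169 + 0 → 169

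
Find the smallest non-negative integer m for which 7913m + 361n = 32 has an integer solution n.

Reduce mod 361: 7913m ≡ 32 (mod 361). With g = gcd(7913, 361) = 1 dividing 32, divide through: 7913m ≡ 32 (mod 361).
Since gcd(7913, 361) = 1, m ≡ 32·(7913)⁻¹ ≡ 335 (mod 361). Smallest non-negative: 335.

335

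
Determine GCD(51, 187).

Euclid: 187 = 3·51 + 34; 51 = 1·34 + 17; 34 = 2·17 + 0. Last nonzero remainder: 17.

17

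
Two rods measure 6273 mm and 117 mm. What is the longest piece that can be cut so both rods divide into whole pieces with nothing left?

Euclid: 6273 = 53·117 + 72; 117 = 1·72 + 45; 72 = 1·45 + 27; 45 = 1·27 + 18; 27 = 1·18 + 9; 18 = 2·9 + 0. Last nonzero remainder: 9.

9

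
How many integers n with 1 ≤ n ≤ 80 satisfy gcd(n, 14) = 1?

34

Prime factors of 14: 2, 7. Count integers ≤ 80 divisible by none of them.
By inclusion–exclusion: 80 − ⌊80/2⌋ − ⌊80/7⌋ + ⌊80/14⌋ = 34.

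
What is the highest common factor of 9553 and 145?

1

9553 = 41 · 233
145 = 5 · 29
Common: 1 = 1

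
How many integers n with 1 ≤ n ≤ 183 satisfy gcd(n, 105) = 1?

84

Prime factors of 105: 3, 5, 7. Count integers ≤ 183 divisible by none of them.
By inclusion–exclusion: 183 − ⌊183/3⌋ − ⌊183/5⌋ − ⌊183/7⌋ + ⌊183/15⌋ + ⌊183/21⌋ + ⌊183/35⌋ − ⌊183/105⌋ = 84.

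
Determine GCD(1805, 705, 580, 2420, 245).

5

1805 = 5 · 19²; 705 = 3 · 5 · 47; 580 = 2² · 5 · 29; 2420 = 2² · 5 · 11²; 245 = 5 · 7²
gcd takes min exponent of each prime: 5 = 5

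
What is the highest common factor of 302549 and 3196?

17

302549 = 13 · 17 · 37²
3196 = 2² · 17 · 47
Common: 17 = 17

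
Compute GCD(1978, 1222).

2

Euclid: 1978 = 1·1222 + 756; 1222 = 1·756 + 466; 756 = 1·466 + 290; 466 = 1·290 + 176; 290 = 1·176 + 114; 176 = 1·114 + 62; 114 = 1·62 + 52; 62 = 1·52 + 10; 52 = 5·10 + 2; 10 = 5·2 + 0. Last nonzero remainder: 2.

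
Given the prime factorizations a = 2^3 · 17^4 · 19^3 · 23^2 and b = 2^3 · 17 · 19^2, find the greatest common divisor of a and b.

49096

min exponent per shared prime: 2^3 · 17 · 19^2 = 49096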